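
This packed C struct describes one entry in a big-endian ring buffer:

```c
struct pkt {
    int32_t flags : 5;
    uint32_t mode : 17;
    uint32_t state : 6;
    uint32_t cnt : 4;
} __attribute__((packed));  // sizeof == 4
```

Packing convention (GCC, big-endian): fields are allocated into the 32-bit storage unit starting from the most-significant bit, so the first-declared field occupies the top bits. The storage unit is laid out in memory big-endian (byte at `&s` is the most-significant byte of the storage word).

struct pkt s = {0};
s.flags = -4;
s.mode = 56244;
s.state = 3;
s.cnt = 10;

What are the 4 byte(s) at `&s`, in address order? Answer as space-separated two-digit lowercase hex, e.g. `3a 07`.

e3 6e d0 3a

[27+:5] flags=-4 & 0x1f = 0x1c; word=0xe0000000
[10+:17] mode=56244 & 0x1ffff = 0xdbb4; word=0xe36ed000
[4+:6] state=3 & 0x3f = 0x3; word=0xe36ed030
[0+:4] cnt=10 & 0xf = 0xa; word=0xe36ed03a
word = 0xe36ed03a → big-endian bytes:
  [0]=0xe3  [1]=0x6e  [2]=0xd0  [3]=0x3a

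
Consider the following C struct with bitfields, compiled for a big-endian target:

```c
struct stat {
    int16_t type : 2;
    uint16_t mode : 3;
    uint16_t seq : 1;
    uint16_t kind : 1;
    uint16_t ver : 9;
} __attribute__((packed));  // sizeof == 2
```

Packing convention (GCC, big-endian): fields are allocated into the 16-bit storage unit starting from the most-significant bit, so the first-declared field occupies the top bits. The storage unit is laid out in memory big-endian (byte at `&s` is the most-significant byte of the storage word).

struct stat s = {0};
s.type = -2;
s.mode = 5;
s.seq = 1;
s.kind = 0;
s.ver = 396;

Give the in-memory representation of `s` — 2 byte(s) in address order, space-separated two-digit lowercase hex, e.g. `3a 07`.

[14+:2] type=-2 & 0x3 = 0x2; word=0x8000
[11+:3] mode=5 & 0x7 = 0x5; word=0xa800
[10+:1] seq=1 & 0x1 = 0x1; word=0xac00
[9+:1] kind=0 & 0x1 = 0x0; word=0xac00
[0+:9] ver=396 & 0x1ff = 0x18c; word=0xad8c
word = 0xad8c → big-endian bytes:
  [0]=0xad  [1]=0x8c

ad 8c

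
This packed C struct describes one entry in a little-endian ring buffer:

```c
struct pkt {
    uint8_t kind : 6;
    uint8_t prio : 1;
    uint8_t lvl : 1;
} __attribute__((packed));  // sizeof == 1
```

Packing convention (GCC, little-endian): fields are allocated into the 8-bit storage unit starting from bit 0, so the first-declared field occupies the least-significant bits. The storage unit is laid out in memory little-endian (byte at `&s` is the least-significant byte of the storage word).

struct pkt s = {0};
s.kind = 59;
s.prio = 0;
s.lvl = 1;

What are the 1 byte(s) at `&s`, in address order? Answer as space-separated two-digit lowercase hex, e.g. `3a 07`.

kind (6b) val=59 bits=0x3b at bit 0: 0x3b
prio (1b) val=0 bits=0x0 at bit 6: 0x3b
lvl (1b) val=1 bits=0x1 at bit 7: 0xbb
word = 0xbb → little-endian bytes:
  [0]=0xbb

bb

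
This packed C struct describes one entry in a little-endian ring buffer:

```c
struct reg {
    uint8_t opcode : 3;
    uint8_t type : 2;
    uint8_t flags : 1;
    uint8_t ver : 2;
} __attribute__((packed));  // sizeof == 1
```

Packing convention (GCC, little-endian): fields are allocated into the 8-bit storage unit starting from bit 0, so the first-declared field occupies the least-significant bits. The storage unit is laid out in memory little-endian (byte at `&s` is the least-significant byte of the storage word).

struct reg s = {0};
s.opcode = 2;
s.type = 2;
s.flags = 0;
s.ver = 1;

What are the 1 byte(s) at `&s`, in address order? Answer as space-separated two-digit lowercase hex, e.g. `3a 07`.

52

[0+:3] opcode=2 & 0x7 = 0x2; word=0x02
[3+:2] type=2 & 0x3 = 0x2; word=0x12
[5+:1] flags=0 & 0x1 = 0x0; word=0x12
[6+:2] ver=1 & 0x3 = 0x1; word=0x52
word = 0x52 → little-endian bytes:
  [0]=0x52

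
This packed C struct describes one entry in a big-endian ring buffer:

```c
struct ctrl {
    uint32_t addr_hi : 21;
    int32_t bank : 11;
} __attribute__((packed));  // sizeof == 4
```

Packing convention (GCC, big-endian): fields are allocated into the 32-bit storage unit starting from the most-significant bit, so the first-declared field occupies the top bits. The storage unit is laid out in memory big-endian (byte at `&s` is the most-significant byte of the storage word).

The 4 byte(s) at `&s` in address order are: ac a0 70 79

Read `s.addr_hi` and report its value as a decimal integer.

1414158

[0]=0xac [1]=0xa0 [2]=0x70 [3]=0x79 (big-endian) → word 0xaca07079
addr_hi [11+:21] = (word>>11) & 0x1fffff = 1414158  ←
bank [0+:11] = (word>>0) & 0x7ff = 121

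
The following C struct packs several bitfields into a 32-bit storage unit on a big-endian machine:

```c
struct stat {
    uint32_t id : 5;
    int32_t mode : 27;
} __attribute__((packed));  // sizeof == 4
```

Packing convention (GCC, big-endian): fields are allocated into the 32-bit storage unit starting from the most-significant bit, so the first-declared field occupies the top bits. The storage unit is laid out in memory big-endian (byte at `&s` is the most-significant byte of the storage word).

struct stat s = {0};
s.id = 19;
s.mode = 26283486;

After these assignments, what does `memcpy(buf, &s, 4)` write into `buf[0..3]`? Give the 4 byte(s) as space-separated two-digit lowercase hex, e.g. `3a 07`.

99 91 0d de

id:5 = 19 → 0x13 << 27 → word 0x98000000
mode:27 = 26283486 → 0x1910dde << 0 → word 0x99910dde
word = 0x99910dde → big-endian bytes:
  [0]=0x99  [1]=0x91  [2]=0x0d  [3]=0xde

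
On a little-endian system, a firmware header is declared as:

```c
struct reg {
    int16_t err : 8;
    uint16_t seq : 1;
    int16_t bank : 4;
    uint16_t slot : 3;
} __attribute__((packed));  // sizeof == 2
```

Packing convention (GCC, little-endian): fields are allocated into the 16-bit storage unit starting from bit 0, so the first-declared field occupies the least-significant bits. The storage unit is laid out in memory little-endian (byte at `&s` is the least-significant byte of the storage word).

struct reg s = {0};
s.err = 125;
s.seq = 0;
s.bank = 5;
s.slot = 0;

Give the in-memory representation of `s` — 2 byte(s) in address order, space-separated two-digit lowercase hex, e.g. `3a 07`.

err (8b) val=125 bits=0x7d at bit 0: 0x007d
seq (1b) val=0 bits=0x0 at bit 8: 0x007d
bank (4b) val=5 bits=0x5 at bit 9: 0x0a7d
slot (3b) val=0 bits=0x0 at bit 13: 0x0a7d
word = 0x0a7d → little-endian bytes:
  [0]=0x7d  [1]=0x0a

7d 0a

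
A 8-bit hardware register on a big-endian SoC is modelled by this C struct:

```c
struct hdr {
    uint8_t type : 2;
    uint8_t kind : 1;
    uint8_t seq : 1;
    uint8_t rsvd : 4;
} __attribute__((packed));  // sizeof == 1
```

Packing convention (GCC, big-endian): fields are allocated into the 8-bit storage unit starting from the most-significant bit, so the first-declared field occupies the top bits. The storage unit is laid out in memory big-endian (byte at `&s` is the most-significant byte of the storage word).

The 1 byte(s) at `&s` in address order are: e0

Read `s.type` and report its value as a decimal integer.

[0]=0xe0 (big-endian) → word 0xe0
type [6+:2] = (word>>6) & 0x3 = 3  ←
kind [5+:1] = (word>>5) & 0x1 = 1
seq [4+:1] = (word>>4) & 0x1 = 0
rsvd [0+:4] = (word>>0) & 0xf = 0

3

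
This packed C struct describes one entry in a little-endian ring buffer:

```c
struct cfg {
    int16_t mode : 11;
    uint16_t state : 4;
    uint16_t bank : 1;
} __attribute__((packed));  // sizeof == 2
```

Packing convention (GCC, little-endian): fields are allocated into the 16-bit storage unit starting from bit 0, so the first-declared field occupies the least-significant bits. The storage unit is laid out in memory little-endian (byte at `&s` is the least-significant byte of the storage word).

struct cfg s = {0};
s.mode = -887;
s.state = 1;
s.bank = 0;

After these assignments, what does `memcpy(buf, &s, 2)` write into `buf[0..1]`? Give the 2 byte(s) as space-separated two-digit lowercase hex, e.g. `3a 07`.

89 0c

mode:11 = -887 → 0x489 << 0 → word 0x0489
state:4 = 1 → 0x1 << 11 → word 0x0c89
bank:1 = 0 → 0x0 << 15 → word 0x0c89
word = 0x0c89 → little-endian bytes:
  [0]=0x89  [1]=0x0c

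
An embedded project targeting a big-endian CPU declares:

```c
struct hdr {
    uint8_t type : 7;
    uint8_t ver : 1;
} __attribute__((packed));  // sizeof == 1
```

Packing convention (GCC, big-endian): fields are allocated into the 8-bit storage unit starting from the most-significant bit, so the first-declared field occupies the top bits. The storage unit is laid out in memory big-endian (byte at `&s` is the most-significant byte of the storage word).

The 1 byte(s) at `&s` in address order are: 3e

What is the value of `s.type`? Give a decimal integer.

[0]=0x3e (big-endian) → word 0x3e
type:7 @ bit 1 → (0x3e>>1)&0x7f = 0x1f  ←
ver:1 @ bit 0 → (0x3e>>0)&0x1 = 0x0

31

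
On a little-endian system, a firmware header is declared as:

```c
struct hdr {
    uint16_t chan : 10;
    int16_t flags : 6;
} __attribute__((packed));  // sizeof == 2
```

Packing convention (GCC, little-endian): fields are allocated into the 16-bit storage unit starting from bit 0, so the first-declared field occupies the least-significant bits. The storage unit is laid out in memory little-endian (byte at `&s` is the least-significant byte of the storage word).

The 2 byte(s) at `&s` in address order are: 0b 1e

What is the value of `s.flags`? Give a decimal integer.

[0]=0x0b [1]=0x1e (little-endian) → word 0x1e0b
chan [0+:10] = (word>>0) & 0x3ff = 523
flags [10+:6] = (word>>10) & 0x3f = 7  ←
flags signed 6b, MSB=0: value = 7

7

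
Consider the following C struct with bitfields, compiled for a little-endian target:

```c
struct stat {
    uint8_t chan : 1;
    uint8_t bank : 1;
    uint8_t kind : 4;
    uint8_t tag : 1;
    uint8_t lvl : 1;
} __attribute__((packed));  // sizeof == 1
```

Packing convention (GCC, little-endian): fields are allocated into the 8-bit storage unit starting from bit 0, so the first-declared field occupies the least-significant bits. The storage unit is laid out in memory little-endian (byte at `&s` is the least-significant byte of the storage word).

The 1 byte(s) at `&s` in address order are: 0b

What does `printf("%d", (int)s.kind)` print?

[0]=0x0b (little-endian) → word 0x0b
chan [0+:1] = (word>>0) & 0x1 = 1
bank [1+:1] = (word>>1) & 0x1 = 1
kind [2+:4] = (word>>2) & 0xf = 2  ←
tag [6+:1] = (word>>6) & 0x1 = 0
lvl [7+:1] = (word>>7) & 0x1 = 0

2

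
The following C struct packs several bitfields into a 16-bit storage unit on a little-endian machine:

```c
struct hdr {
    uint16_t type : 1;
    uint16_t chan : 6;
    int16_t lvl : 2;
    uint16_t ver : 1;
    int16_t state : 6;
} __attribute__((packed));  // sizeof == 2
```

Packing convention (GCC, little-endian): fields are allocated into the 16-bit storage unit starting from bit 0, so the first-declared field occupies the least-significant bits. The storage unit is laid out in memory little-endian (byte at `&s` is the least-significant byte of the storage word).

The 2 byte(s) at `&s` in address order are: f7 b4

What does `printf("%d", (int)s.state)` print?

-19

[0]=0xf7 [1]=0xb4 (little-endian) → word 0xb4f7
type [0+:1] = (word>>0) & 0x1 = 1
chan [1+:6] = (word>>1) & 0x3f = 59
lvl [7+:2] = (word>>7) & 0x3 = 1
ver [9+:1] = (word>>9) & 0x1 = 0
state [10+:6] = (word>>10) & 0x3f = 45  ←
state signed 6b, MSB=1: 45 - 64 = -19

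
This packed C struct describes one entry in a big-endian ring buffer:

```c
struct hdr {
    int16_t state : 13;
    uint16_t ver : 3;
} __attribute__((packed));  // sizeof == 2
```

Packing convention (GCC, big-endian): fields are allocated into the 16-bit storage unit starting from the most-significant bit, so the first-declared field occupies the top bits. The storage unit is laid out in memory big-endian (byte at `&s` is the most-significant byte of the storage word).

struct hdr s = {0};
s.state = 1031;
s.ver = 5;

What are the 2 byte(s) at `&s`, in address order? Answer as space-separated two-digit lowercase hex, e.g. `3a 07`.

state:13 = 1031 → 0x407 << 3 → word 0x2038
ver:3 = 5 → 0x5 << 0 → word 0x203d
word = 0x203d → big-endian bytes:
  [0]=0x20  [1]=0x3d

20 3d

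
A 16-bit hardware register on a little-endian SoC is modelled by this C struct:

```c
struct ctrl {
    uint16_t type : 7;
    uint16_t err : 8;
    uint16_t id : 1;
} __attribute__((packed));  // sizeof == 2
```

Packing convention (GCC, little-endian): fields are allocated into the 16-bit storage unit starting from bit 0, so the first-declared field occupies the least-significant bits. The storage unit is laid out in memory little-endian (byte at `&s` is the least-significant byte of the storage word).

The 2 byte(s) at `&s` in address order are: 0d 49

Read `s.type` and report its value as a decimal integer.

[0]=0x0d [1]=0x49 (little-endian) → word 0x490d
type [0+:7] = (word>>0) & 0x7f = 13  ←
err [7+:8] = (word>>7) & 0xff = 146
id [15+:1] = (word>>15) & 0x1 = 0

13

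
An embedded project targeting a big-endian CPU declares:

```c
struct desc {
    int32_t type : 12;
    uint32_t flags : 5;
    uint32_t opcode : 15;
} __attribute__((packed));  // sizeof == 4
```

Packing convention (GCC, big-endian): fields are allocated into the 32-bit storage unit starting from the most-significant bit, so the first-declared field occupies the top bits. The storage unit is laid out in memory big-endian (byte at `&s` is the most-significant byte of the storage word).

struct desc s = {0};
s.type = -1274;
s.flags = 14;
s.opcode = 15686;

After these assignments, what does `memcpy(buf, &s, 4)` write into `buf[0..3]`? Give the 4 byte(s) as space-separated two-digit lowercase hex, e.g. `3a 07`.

[20+:12] type=-1274 & 0xfff = 0xb06; word=0xb0600000
[15+:5] flags=14 & 0x1f = 0xe; word=0xb0670000
[0+:15] opcode=15686 & 0x7fff = 0x3d46; word=0xb0673d46
word = 0xb0673d46 → big-endian bytes:
  [0]=0xb0  [1]=0x67  [2]=0x3d  [3]=0x46

b0 67 3d 46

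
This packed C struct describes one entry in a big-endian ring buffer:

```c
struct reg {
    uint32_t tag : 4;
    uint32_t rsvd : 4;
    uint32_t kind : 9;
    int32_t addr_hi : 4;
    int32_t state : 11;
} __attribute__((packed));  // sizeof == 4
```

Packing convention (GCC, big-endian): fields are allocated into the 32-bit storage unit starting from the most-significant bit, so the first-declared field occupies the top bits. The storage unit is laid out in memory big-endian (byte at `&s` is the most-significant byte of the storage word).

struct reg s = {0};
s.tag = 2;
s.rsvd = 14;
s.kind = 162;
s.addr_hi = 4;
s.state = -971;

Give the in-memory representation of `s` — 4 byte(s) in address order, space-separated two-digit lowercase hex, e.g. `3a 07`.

tag:4 = 2 → 0x2 << 28 → word 0x20000000
rsvd:4 = 14 → 0xe << 24 → word 0x2e000000
kind:9 = 162 → 0xa2 << 15 → word 0x2e510000
addr_hi:4 = 4 → 0x4 << 11 → word 0x2e512000
state:11 = -971 → 0x435 << 0 → word 0x2e512435
word = 0x2e512435 → big-endian bytes:
  [0]=0x2e  [1]=0x51  [2]=0x24  [3]=0x35

2e 51 24 35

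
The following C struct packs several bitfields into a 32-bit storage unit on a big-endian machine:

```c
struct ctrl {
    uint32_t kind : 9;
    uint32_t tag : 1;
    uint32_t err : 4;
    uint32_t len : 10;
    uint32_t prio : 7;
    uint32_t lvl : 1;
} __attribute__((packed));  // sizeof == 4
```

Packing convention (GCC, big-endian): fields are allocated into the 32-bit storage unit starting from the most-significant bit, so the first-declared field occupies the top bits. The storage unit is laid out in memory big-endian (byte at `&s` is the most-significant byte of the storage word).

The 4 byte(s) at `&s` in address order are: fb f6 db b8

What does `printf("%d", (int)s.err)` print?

[0]=0xfb [1]=0xf6 [2]=0xdb [3]=0xb8 (big-endian) → word 0xfbf6dbb8
kind [23+:9] = (word>>23) & 0x1ff = 503
tag [22+:1] = (word>>22) & 0x1 = 1
err [18+:4] = (word>>18) & 0xf = 13  ←
len [8+:10] = (word>>8) & 0x3ff = 731
prio [1+:7] = (word>>1) & 0x7f = 92
lvl [0+:1] = (word>>0) & 0x1 = 0

13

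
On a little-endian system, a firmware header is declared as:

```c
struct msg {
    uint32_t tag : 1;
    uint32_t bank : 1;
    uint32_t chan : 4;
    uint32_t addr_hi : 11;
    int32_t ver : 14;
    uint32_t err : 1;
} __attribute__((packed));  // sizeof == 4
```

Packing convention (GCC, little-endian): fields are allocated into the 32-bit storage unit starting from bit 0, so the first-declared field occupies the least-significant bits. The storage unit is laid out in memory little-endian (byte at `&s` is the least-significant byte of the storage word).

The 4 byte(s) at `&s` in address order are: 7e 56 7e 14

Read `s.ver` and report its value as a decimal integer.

[0]=0x7e [1]=0x56 [2]=0x7e [3]=0x14 (little-endian) → word 0x147e567e
tag [0+:1] = (word>>0) & 0x1 = 0
bank [1+:1] = (word>>1) & 0x1 = 1
chan [2+:4] = (word>>2) & 0xf = 15
addr_hi [6+:11] = (word>>6) & 0x7ff = 345
ver [17+:14] = (word>>17) & 0x3fff = 2623  ←
err [31+:1] = (word>>31) & 0x1 = 0
ver signed 14b, MSB=0: value = 2623

2623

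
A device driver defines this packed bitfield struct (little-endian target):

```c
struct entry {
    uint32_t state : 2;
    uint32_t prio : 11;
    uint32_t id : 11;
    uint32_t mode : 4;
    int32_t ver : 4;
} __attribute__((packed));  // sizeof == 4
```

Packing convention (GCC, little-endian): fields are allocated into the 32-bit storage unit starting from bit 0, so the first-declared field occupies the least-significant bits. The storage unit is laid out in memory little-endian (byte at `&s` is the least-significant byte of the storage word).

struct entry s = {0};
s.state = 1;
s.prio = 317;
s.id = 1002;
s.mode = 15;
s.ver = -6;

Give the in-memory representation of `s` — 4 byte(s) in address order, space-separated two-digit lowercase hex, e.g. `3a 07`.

f5 44 7d af

state (2b) val=1 bits=0x1 at bit 0: 0x00000001
prio (11b) val=317 bits=0x13d at bit 2: 0x000004f5
id (11b) val=1002 bits=0x3ea at bit 13: 0x007d44f5
mode (4b) val=15 bits=0xf at bit 24: 0x0f7d44f5
ver (4b) val=-6 bits=0xa at bit 28: 0xaf7d44f5
word = 0xaf7d44f5 → little-endian bytes:
  [0]=0xf5  [1]=0x44  [2]=0x7d  [3]=0xaf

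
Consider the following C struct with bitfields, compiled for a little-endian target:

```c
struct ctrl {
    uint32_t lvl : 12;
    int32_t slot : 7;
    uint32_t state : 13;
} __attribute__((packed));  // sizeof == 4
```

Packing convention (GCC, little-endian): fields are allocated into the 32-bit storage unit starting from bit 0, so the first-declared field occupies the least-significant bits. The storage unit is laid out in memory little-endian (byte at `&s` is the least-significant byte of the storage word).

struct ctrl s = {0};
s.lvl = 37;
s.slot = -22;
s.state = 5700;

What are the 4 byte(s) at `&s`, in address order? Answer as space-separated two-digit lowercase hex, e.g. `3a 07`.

25 a0 26 b2

lvl (12b) val=37 bits=0x25 at bit 0: 0x00000025
slot (7b) val=-22 bits=0x6a at bit 12: 0x0006a025
state (13b) val=5700 bits=0x1644 at bit 19: 0xb226a025
word = 0xb226a025 → little-endian bytes:
  [0]=0x25  [1]=0xa0  [2]=0x26  [3]=0xb2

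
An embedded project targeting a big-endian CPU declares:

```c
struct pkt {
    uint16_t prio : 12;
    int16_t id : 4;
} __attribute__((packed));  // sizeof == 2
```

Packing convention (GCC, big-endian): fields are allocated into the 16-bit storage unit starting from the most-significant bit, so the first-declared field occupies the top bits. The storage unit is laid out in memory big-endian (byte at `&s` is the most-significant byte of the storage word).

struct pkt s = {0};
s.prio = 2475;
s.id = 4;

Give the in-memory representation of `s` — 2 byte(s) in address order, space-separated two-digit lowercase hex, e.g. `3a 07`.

9a b4

prio (12b) val=2475 bits=0x9ab at bit 4: 0x9ab0
id (4b) val=4 bits=0x4 at bit 0: 0x9ab4
word = 0x9ab4 → big-endian bytes:
  [0]=0x9a  [1]=0xb4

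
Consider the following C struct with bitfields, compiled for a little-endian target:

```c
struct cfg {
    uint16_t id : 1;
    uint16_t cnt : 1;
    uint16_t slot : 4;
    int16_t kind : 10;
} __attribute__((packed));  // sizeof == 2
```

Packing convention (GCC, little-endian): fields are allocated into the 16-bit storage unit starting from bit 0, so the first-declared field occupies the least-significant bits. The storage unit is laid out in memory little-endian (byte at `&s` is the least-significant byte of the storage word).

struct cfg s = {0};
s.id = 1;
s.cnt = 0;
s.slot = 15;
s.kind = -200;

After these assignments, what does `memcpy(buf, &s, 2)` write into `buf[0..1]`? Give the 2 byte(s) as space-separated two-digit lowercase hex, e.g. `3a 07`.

id (1b) val=1 bits=0x1 at bit 0: 0x0001
cnt (1b) val=0 bits=0x0 at bit 1: 0x0001
slot (4b) val=15 bits=0xf at bit 2: 0x003d
kind (10b) val=-200 bits=0x338 at bit 6: 0xce3d
word = 0xce3d → little-endian bytes:
  [0]=0x3d  [1]=0xce

3d ce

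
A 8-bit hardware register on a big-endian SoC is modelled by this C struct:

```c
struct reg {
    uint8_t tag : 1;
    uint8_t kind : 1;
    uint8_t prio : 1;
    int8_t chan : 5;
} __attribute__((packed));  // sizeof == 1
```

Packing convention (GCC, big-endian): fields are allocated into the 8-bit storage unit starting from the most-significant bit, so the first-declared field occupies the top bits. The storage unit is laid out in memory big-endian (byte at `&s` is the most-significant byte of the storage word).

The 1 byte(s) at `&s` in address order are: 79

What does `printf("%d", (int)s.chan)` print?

-7

[0]=0x79 (big-endian) → word 0x79
tag:1 @ bit 7 → (0x79>>7)&0x1 = 0x0
kind:1 @ bit 6 → (0x79>>6)&0x1 = 0x1
prio:1 @ bit 5 → (0x79>>5)&0x1 = 0x1
chan:5 @ bit 0 → (0x79>>0)&0x1f = 0x19  ←
chan signed 5b, MSB=1: 25 - 32 = -7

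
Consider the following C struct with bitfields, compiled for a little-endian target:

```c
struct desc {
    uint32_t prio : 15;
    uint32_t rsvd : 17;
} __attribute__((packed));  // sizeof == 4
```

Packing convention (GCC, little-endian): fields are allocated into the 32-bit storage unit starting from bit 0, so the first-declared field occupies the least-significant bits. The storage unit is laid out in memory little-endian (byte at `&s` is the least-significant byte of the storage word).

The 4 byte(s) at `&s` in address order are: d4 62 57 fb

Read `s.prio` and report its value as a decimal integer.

[0]=0xd4 [1]=0x62 [2]=0x57 [3]=0xfb (little-endian) → word 0xfb5762d4
prio [0+:15] = (word>>0) & 0x7fff = 25300  ←
rsvd [15+:17] = (word>>15) & 0x1ffff = 128686

25300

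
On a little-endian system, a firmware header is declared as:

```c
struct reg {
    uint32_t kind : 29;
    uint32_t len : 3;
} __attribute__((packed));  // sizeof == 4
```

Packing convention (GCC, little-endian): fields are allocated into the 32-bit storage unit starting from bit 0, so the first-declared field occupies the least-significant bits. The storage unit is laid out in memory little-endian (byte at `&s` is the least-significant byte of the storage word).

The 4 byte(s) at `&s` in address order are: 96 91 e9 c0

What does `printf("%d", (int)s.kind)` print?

15307158

[0]=0x96 [1]=0x91 [2]=0xe9 [3]=0xc0 (little-endian) → word 0xc0e99196
kind:29 @ bit 0 → (0xc0e99196>>0)&0x1fffffff = 0xe99196  ←
len:3 @ bit 29 → (0xc0e99196>>29)&0x7 = 0x6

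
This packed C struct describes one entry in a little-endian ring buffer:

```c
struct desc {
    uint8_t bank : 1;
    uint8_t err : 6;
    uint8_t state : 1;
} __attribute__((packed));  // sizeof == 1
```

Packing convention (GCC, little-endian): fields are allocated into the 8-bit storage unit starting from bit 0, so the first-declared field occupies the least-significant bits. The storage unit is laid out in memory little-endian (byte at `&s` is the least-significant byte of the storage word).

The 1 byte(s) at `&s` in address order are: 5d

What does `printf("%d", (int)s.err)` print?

[0]=0x5d (little-endian) → word 0x5d
bank:1 @ bit 0 → (0x5d>>0)&0x1 = 0x1
err:6 @ bit 1 → (0x5d>>1)&0x3f = 0x2e  ←
state:1 @ bit 7 → (0x5d>>7)&0x1 = 0x0

46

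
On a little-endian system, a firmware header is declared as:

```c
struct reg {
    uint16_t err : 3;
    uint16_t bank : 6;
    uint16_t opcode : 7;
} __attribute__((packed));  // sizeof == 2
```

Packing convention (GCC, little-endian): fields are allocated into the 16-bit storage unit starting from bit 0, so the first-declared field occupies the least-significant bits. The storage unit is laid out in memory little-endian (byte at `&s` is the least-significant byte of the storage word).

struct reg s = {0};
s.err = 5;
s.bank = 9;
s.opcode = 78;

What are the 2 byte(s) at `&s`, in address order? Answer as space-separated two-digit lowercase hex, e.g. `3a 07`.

err (3b) val=5 bits=0x5 at bit 0: 0x0005
bank (6b) val=9 bits=0x9 at bit 3: 0x004d
opcode (7b) val=78 bits=0x4e at bit 9: 0x9c4d
word = 0x9c4d → little-endian bytes:
  [0]=0x4d  [1]=0x9c

4d 9c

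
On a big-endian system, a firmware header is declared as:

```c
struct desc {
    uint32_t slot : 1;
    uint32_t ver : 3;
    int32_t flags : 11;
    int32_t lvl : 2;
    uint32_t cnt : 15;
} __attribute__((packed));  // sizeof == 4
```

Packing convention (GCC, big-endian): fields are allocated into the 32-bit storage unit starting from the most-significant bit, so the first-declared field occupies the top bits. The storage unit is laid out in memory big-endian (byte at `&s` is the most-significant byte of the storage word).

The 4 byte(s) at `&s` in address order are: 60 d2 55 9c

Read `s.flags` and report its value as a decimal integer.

[0]=0x60 [1]=0xd2 [2]=0x55 [3]=0x9c (big-endian) → word 0x60d2559c
slot:1 @ bit 31 → (0x60d2559c>>31)&0x1 = 0x0
ver:3 @ bit 28 → (0x60d2559c>>28)&0x7 = 0x6
flags:11 @ bit 17 → (0x60d2559c>>17)&0x7ff = 0x69  ←
lvl:2 @ bit 15 → (0x60d2559c>>15)&0x3 = 0x0
cnt:15 @ bit 0 → (0x60d2559c>>0)&0x7fff = 0x559c
flags signed 11b, MSB=0: value = 105

105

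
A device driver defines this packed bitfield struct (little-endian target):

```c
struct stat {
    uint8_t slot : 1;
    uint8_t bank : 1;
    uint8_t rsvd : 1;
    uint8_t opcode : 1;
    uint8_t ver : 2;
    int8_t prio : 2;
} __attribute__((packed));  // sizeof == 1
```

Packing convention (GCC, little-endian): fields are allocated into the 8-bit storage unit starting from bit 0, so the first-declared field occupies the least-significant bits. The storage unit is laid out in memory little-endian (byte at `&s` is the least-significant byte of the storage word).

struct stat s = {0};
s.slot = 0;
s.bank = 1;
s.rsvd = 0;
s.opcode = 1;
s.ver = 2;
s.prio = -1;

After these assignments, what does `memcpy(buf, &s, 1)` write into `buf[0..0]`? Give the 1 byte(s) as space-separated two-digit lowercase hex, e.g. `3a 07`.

ea

slot (1b) val=0 bits=0x0 at bit 0: 0x00
bank (1b) val=1 bits=0x1 at bit 1: 0x02
rsvd (1b) val=0 bits=0x0 at bit 2: 0x02
opcode (1b) val=1 bits=0x1 at bit 3: 0x0a
ver (2b) val=2 bits=0x2 at bit 4: 0x2a
prio (2b) val=-1 bits=0x3 at bit 6: 0xea
word = 0xea → little-endian bytes:
  [0]=0xea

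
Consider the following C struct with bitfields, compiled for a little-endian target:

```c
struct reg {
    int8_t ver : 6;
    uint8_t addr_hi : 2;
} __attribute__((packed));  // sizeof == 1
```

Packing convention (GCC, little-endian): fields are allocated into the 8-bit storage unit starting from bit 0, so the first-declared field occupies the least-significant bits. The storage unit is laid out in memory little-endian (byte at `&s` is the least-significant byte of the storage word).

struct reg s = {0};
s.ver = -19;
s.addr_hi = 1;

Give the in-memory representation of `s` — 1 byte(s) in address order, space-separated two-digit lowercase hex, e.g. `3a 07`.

ver:6 = -19 → 0x2d << 0 → word 0x2d
addr_hi:2 = 1 → 0x1 << 6 → word 0x6d
word = 0x6d → little-endian bytes:
  [0]=0x6d

6d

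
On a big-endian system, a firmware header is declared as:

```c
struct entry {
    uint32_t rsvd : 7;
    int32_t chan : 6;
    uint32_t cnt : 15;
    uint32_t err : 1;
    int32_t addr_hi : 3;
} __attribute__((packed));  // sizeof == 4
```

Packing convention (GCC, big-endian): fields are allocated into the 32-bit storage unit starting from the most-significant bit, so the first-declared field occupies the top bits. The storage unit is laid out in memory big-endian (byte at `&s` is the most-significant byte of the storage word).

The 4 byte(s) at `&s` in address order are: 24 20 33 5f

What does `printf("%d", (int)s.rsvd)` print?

[0]=0x24 [1]=0x20 [2]=0x33 [3]=0x5f (big-endian) → word 0x2420335f
rsvd [25+:7] = (word>>25) & 0x7f = 18  ←
chan [19+:6] = (word>>19) & 0x3f = 4
cnt [4+:15] = (word>>4) & 0x7fff = 821
err [3+:1] = (word>>3) & 0x1 = 1
addr_hi [0+:3] = (word>>0) & 0x7 = 7

18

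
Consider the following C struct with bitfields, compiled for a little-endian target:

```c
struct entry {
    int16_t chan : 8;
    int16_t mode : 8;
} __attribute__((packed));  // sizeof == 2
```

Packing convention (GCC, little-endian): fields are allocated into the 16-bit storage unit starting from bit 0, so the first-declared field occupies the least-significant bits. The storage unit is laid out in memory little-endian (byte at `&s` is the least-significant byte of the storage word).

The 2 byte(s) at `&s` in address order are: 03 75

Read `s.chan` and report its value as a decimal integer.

[0]=0x03 [1]=0x75 (little-endian) → word 0x7503
chan [0+:8] = (word>>0) & 0xff = 3  ←
mode [8+:8] = (word>>8) & 0xff = 117
chan signed 8b, MSB=0: value = 3

3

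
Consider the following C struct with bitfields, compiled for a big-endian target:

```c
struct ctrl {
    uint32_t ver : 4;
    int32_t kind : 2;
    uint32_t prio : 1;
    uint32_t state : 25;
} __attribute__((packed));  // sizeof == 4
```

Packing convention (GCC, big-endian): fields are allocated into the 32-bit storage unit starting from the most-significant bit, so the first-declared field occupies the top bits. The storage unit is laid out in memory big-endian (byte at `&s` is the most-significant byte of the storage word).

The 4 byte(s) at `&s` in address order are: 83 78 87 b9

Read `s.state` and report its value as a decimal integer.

24676281

[0]=0x83 [1]=0x78 [2]=0x87 [3]=0xb9 (big-endian) → word 0x837887b9
ver:4 @ bit 28 → (0x837887b9>>28)&0xf = 0x8
kind:2 @ bit 26 → (0x837887b9>>26)&0x3 = 0x0
prio:1 @ bit 25 → (0x837887b9>>25)&0x1 = 0x1
state:25 @ bit 0 → (0x837887b9>>0)&0x1ffffff = 0x17887b9  ←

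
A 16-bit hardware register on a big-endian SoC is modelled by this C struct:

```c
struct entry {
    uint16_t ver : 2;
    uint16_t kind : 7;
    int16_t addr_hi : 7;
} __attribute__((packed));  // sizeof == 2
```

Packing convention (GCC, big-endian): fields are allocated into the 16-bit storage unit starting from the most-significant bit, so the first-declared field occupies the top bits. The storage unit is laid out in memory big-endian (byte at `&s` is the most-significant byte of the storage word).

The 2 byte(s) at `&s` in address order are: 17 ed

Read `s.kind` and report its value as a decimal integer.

47

[0]=0x17 [1]=0xed (big-endian) → word 0x17ed
ver:2 @ bit 14 → (0x17ed>>14)&0x3 = 0x0
kind:7 @ bit 7 → (0x17ed>>7)&0x7f = 0x2f  ←
addr_hi:7 @ bit 0 → (0x17ed>>0)&0x7f = 0x6d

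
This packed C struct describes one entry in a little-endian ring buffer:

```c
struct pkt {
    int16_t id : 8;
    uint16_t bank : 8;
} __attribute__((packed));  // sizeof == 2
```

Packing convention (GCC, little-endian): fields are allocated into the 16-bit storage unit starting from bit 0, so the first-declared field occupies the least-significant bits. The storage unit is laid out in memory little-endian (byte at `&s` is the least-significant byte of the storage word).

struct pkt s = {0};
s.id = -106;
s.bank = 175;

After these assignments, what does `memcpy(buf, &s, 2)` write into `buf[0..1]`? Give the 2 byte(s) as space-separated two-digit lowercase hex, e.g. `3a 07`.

96 af

id (8b) val=-106 bits=0x96 at bit 0: 0x0096
bank (8b) val=175 bits=0xaf at bit 8: 0xaf96
word = 0xaf96 → little-endian bytes:
  [0]=0x96  [1]=0xaf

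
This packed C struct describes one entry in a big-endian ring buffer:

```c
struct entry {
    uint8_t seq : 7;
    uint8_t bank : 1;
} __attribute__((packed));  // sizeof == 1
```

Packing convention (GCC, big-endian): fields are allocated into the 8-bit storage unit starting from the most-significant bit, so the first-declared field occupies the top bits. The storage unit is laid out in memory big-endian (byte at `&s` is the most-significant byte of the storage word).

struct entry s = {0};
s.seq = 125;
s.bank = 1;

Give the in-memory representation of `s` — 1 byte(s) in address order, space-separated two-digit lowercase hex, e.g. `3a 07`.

fb

seq (7b) val=125 bits=0x7d at bit 1: 0xfa
bank (1b) val=1 bits=0x1 at bit 0: 0xfb
word = 0xfb → big-endian bytes:
  [0]=0xfb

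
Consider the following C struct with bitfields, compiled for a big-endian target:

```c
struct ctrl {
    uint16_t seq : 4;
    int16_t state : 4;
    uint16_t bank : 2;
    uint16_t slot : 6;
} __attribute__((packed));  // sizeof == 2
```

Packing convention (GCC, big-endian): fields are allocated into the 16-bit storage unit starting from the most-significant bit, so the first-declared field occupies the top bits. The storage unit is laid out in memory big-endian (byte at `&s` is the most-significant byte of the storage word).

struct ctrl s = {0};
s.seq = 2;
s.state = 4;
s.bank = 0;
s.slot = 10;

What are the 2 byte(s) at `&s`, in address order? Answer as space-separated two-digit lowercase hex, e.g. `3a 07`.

24 0a

seq (4b) val=2 bits=0x2 at bit 12: 0x2000
state (4b) val=4 bits=0x4 at bit 8: 0x2400
bank (2b) val=0 bits=0x0 at bit 6: 0x2400
slot (6b) val=10 bits=0xa at bit 0: 0x240a
word = 0x240a → big-endian bytes:
  [0]=0x24  [1]=0x0a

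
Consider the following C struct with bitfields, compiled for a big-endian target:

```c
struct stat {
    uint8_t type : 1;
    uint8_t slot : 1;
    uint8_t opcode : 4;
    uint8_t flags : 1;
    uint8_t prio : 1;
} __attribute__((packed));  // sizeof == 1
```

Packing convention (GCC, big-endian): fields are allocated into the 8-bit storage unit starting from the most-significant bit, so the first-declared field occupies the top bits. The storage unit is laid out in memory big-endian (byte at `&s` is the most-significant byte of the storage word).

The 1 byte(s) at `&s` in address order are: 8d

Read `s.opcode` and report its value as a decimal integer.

[0]=0x8d (big-endian) → word 0x8d
type [7+:1] = (word>>7) & 0x1 = 1
slot [6+:1] = (word>>6) & 0x1 = 0
opcode [2+:4] = (word>>2) & 0xf = 3  ←
flags [1+:1] = (word>>1) & 0x1 = 0
prio [0+:1] = (word>>0) & 0x1 = 1

3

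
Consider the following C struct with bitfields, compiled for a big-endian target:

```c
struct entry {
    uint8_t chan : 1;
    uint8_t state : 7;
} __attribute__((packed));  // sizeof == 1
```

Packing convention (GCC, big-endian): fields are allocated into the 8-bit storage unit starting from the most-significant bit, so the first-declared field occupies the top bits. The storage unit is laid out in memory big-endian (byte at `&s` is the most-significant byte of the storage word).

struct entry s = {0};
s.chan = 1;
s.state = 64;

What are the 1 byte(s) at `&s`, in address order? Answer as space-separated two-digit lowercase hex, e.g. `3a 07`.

c0

chan (1b) val=1 bits=0x1 at bit 7: 0x80
state (7b) val=64 bits=0x40 at bit 0: 0xc0
word = 0xc0 → big-endian bytes:
  [0]=0xc0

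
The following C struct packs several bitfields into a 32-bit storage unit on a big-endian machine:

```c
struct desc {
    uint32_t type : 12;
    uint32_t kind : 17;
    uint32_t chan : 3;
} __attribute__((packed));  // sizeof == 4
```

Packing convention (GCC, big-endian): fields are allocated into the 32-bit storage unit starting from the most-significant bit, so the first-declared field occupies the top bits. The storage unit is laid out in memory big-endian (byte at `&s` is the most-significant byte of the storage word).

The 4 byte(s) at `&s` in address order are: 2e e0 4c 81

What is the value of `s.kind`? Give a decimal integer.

2448

[0]=0x2e [1]=0xe0 [2]=0x4c [3]=0x81 (big-endian) → word 0x2ee04c81
type:12 @ bit 20 → (0x2ee04c81>>20)&0xfff = 0x2ee
kind:17 @ bit 3 → (0x2ee04c81>>3)&0x1ffff = 0x990  ←
chan:3 @ bit 0 → (0x2ee04c81>>0)&0x7 = 0x1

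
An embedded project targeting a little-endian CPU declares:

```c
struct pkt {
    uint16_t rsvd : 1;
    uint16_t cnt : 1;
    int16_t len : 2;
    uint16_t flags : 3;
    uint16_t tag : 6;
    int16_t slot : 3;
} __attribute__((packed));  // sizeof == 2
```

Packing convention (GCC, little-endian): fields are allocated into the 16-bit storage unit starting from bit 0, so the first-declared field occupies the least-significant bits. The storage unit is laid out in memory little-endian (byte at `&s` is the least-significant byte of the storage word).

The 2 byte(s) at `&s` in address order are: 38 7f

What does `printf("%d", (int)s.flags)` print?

[0]=0x38 [1]=0x7f (little-endian) → word 0x7f38
rsvd [0+:1] = (word>>0) & 0x1 = 0
cnt [1+:1] = (word>>1) & 0x1 = 0
len [2+:2] = (word>>2) & 0x3 = 2
flags [4+:3] = (word>>4) & 0x7 = 3  ←
tag [7+:6] = (word>>7) & 0x3f = 62
slot [13+:3] = (word>>13) & 0x7 = 3

3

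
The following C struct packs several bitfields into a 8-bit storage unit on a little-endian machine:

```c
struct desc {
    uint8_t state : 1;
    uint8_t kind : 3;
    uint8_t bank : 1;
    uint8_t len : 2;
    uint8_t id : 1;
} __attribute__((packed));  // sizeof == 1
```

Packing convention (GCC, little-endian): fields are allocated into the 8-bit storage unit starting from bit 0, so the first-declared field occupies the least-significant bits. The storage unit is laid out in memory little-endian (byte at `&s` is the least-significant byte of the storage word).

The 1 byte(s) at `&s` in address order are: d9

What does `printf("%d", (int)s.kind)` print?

[0]=0xd9 (little-endian) → word 0xd9
state:1 @ bit 0 → (0xd9>>0)&0x1 = 0x1
kind:3 @ bit 1 → (0xd9>>1)&0x7 = 0x4  ←
bank:1 @ bit 4 → (0xd9>>4)&0x1 = 0x1
len:2 @ bit 5 → (0xd9>>5)&0x3 = 0x2
id:1 @ bit 7 → (0xd9>>7)&0x1 = 0x1

4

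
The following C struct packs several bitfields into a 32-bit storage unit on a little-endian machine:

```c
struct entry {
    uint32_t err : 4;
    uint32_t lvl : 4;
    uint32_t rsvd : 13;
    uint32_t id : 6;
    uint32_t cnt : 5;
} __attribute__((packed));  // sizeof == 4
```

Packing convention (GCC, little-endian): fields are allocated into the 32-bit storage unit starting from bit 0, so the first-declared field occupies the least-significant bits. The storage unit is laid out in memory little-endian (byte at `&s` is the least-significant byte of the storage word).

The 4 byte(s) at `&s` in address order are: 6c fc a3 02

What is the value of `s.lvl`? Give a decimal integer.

6

[0]=0x6c [1]=0xfc [2]=0xa3 [3]=0x02 (little-endian) → word 0x02a3fc6c
err [0+:4] = (word>>0) & 0xf = 12
lvl [4+:4] = (word>>4) & 0xf = 6  ←
rsvd [8+:13] = (word>>8) & 0x1fff = 1020
id [21+:6] = (word>>21) & 0x3f = 21
cnt [27+:5] = (word>>27) & 0x1f = 0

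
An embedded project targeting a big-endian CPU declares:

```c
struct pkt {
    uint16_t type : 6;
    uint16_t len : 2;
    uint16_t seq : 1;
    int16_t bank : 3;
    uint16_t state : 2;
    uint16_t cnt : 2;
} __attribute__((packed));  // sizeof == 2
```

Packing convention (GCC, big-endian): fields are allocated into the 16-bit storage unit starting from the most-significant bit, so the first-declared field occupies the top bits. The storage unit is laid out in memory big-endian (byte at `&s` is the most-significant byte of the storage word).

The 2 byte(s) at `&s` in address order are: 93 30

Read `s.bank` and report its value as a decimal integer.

3

[0]=0x93 [1]=0x30 (big-endian) → word 0x9330
type:6 @ bit 10 → (0x9330>>10)&0x3f = 0x24
len:2 @ bit 8 → (0x9330>>8)&0x3 = 0x3
seq:1 @ bit 7 → (0x9330>>7)&0x1 = 0x0
bank:3 @ bit 4 → (0x9330>>4)&0x7 = 0x3  ←
state:2 @ bit 2 → (0x9330>>2)&0x3 = 0x0
cnt:2 @ bit 0 → (0x9330>>0)&0x3 = 0x0
bank signed 3b, MSB=0: value = 3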